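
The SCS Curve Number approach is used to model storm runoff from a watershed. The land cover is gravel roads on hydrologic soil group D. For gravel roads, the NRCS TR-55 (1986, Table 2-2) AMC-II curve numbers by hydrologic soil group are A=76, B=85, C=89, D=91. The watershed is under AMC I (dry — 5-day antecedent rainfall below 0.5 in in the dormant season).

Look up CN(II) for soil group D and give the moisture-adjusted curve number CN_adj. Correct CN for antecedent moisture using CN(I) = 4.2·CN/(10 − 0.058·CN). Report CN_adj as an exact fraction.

CN_adj = 63700/787 ≈ 80.940

NRCS table: gravel roads, soil group D → CN(II) = 91
Dry (AMC I): CN(I) = 4.2·91/(10 − 0.058·91) = (1911/5)/(2361/500) = 63700/787 ≈ 80.940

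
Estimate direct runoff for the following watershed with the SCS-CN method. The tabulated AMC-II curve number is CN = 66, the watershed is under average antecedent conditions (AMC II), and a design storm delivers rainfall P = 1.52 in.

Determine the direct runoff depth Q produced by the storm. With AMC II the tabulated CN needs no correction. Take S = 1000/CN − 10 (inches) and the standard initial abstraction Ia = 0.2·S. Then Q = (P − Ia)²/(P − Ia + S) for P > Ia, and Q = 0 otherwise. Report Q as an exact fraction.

Q = 81608/1919775 in ≈ 0.043 in

Average conditions: CN = 66 (no AMC adjustment).
Max retention: S = 1000/66 − 10 = 170/33 in (≈ 5.152 in)
Ia = 0.2·(170/33) = 34/33 in ≈ 1.030 in
Since P=1.520 > Ia=1.030: effective rainfall P−Ia = 404/825 in
Q: (404/825)² ÷ (4654/825) = 81608/1919775 in (≈ 0.043 in)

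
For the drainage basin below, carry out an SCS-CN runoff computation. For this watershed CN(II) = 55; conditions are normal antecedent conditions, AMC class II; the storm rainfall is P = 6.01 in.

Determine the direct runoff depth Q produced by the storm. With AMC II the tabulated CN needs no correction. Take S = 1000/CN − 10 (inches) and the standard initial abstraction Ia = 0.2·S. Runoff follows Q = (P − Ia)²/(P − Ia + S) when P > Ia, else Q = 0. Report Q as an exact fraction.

Q = 23145721/15192100 in ≈ 1.524 in

AMC II — tabulated CN = 55 applies directly.
Max retention: S = 1000/55 − 10 = 90/11 in (≈ 8.182 in)
Ia = 0.2·(90/11) = 18/11 in ≈ 1.636 in
P − Ia = 6.010 − 1.636 = 4811/1100 ≈ 4.374 in (> 0, runoff occurs)
Q: (4811/1100)² ÷ (13811/1100) = 23145721/15192100 in (≈ 1.524 in)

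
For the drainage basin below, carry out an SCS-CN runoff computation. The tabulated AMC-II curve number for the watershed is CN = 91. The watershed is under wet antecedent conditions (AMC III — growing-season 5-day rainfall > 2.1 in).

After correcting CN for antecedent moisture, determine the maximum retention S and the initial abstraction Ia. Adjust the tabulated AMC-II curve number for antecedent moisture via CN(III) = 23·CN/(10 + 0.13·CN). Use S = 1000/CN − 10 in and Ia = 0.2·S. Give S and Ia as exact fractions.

Wet (AMC III): CN(III) = 23·91/(10 + 0.13·91) = 2093/(2183/100) = 209300/2183 ≈ 95.877
Retention S: 1000/CN − 10 with CN=95.877 → S = 900/2093 ≈ 0.430 in
Ia = 0.2·(900/2093) = 180/2093 in ≈ 0.086 in

S = 900/2093 in ≈ 0.430 in; Ia = 180/2093 in ≈ 0.086 in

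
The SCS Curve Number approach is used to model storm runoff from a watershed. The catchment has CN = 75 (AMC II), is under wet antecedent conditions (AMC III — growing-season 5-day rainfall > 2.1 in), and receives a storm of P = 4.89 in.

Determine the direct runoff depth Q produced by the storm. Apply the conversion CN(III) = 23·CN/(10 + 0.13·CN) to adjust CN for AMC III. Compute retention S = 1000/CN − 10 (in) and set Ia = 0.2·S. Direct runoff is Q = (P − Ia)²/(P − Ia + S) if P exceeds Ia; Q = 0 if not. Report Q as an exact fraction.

CN(III) from CN(II)=75: (23·75)/(10 + 0.13·75) = 6900/79 ≈ 87.342
Retention S: 1000/CN − 10 with CN=87.342 → S = 100/69 ≈ 1.449 in
Ia = 0.2S: 0.2·1.449 = 0.290 in (exactly 20/69)
Since P=4.890 > Ia=0.290: effective rainfall P−Ia = 31741/6900 in
Q = (31741/6900)²/((31741/6900) + 100/69) = (1007491081/47610000)/(41741/6900) = 1007491081/288012900 in ≈ 3.498 in

Q = 1007491081/288012900 in ≈ 3.498 in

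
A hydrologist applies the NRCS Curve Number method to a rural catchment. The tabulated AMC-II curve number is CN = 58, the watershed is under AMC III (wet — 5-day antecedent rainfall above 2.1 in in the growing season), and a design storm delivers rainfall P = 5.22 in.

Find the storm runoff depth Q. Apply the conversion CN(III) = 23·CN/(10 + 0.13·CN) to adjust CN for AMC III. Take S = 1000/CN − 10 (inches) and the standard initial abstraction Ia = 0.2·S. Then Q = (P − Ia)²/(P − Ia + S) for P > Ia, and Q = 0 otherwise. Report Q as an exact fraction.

Q = 7811876523/2869067150 in ≈ 2.723 in

Adjust CN=58 to AMC III: 23·58/(10 + 0.13·58) → 1334 ÷ (877/50) = 66700/877 ≈ 76.055
Max retention: S = 1000/(66700/877) − 10 = 2100/667 in (≈ 3.148 in)
Ia = 0.2·(2100/667) = 420/667 in ≈ 0.630 in
Since P=5.220 > Ia=0.630: effective rainfall P−Ia = 153087/33350 in
Q: (153087/33350)² ÷ (258087/33350) = 7811876523/2869067150 in (≈ 2.723 in)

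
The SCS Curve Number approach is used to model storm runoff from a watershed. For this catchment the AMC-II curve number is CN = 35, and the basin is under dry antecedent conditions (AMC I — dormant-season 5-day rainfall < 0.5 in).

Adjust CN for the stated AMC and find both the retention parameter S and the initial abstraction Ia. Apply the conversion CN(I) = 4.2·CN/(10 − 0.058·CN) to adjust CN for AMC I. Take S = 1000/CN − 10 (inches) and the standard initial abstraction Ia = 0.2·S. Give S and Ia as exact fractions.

Adjust CN=35 to AMC I: 4.2·35/(10 − 0.058·35) → 147 ÷ (797/100) = 14700/797 ≈ 18.444
S = 1000/(14700/797) − 10 = 6500/147 in ≈ 44.218 in
Ia = 0.2·(6500/147) = 1300/147 in ≈ 8.844 in

S = 6500/147 in ≈ 44.218 in; Ia = 1300/147 in ≈ 8.844 in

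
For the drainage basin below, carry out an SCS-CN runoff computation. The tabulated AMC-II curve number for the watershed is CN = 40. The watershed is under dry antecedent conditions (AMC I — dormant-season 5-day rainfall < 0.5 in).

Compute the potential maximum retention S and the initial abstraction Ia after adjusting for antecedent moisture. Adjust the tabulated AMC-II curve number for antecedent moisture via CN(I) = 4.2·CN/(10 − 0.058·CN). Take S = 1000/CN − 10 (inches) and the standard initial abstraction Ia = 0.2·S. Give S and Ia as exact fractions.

S = 250/7 in ≈ 35.714 in; Ia = 50/7 in ≈ 7.143 in

Dry (AMC I): CN(I) = 4.2·40/(10 − 0.058·40) = 168/(192/25) = 175/8 ≈ 21.875
Max retention: S = 1000/(175/8) − 10 = 250/7 in (≈ 35.714 in)
Initial abstraction Ia = S/5 = (250/7)/5 = 50/7 ≈ 7.143 in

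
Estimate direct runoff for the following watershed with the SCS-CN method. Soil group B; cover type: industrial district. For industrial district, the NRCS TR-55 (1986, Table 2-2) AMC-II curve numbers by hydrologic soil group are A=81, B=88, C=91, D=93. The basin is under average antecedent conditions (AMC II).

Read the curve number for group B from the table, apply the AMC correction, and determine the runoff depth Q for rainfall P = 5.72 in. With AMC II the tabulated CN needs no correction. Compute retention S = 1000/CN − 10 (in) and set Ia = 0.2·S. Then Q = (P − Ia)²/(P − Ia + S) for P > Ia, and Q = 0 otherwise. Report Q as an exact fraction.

Q = 2244004/515075 in ≈ 4.357 in

NRCS table: industrial district, soil group B → CN(II) = 88
Average conditions: CN = 88 (no AMC adjustment).
Max retention: S = 1000/88 − 10 = 15/11 in (≈ 1.364 in)
Initial abstraction Ia = S/5 = (15/11)/5 = 3/11 ≈ 0.273 in
P − Ia = 5.720 − 0.273 = 1498/275 ≈ 5.447 in (> 0, runoff occurs)
Runoff Q = (P−Ia)²/(P−Ia+S) = (5.447)²/(5.447+1.364) = 2244004/515075 ≈ 4.357 in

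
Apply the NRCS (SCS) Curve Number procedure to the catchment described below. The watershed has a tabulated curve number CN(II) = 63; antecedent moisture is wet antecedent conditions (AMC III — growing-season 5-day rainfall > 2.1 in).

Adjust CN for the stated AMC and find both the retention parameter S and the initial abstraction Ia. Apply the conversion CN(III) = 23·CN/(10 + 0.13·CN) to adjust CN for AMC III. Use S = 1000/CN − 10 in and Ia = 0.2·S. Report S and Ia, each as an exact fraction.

CN(III) from CN(II)=63: (23·63)/(10 + 0.13·63) = 144900/1819 ≈ 79.659
S = 1000/(144900/1819) − 10 = 3700/1449 in ≈ 2.553 in
Initial abstraction Ia = S/5 = (3700/1449)/5 = 740/1449 ≈ 0.511 in

S = 3700/1449 in ≈ 2.553 in; Ia = 740/1449 in ≈ 0.511 in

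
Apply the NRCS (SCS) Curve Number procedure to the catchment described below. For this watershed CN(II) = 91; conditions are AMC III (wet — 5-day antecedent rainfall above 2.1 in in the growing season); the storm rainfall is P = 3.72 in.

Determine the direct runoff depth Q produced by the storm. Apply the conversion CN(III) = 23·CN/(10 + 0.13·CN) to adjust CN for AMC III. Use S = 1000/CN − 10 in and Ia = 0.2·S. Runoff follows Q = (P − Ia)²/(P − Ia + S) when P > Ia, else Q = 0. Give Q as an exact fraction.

Q = 12052214067/3708952975 in ≈ 3.249 in

CN(III) from CN(II)=91: (23·91)/(10 + 0.13·91) = 209300/2183 ≈ 95.877
Max retention: S = 1000/(209300/2183) − 10 = 900/2093 in (≈ 0.430 in)
Ia = 0.2·(900/2093) = 180/2093 in ≈ 0.086 in
P − Ia = 3.720 − 0.086 = 190149/52325 ≈ 3.634 in (> 0, runoff occurs)
Q = (190149/52325)²/((190149/52325) + 900/2093) = (36156642201/2737905625)/(212649/52325) = 12052214067/3708952975 in ≈ 3.249 in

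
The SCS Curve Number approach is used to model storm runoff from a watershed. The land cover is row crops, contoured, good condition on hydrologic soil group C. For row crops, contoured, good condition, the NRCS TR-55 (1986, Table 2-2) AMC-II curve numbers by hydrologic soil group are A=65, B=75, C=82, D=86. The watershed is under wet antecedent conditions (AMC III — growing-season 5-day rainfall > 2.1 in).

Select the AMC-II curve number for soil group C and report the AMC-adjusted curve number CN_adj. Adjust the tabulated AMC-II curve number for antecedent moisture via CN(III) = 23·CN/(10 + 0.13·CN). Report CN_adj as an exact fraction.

CN_adj = 94300/1033 ≈ 91.288

NRCS table: row crops, contoured, good condition, soil group C → CN(II) = 82
Adjust CN=82 to AMC III: 23·82/(10 + 0.13·82) → 1886 ÷ (1033/50) = 94300/1033 ≈ 91.288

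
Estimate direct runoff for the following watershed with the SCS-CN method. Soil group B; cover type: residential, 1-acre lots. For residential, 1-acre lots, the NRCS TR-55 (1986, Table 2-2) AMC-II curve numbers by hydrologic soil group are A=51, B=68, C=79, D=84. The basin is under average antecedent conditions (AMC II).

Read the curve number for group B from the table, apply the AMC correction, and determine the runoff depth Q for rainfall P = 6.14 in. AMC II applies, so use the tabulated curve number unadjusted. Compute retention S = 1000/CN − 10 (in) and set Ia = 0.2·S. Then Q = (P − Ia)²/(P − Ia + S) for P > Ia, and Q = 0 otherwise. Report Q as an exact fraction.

NRCS table: residential, 1-acre lots, soil group B → CN(II) = 68
Average conditions: CN = 68 (no AMC adjustment).
S = 1000/68 − 10 = 80/17 in ≈ 4.706 in
Initial abstraction Ia = S/5 = (80/17)/5 = 16/17 ≈ 0.941 in
Excess rainfall: 6.140 − 0.941 = 5.199 in; P > Ia so Q > 0
Runoff Q = (P−Ia)²/(P−Ia+S) = (5.199)²/(5.199+4.706) = 19527561/7156150 ≈ 2.729 in

Q = 19527561/7156150 in ≈ 2.729 in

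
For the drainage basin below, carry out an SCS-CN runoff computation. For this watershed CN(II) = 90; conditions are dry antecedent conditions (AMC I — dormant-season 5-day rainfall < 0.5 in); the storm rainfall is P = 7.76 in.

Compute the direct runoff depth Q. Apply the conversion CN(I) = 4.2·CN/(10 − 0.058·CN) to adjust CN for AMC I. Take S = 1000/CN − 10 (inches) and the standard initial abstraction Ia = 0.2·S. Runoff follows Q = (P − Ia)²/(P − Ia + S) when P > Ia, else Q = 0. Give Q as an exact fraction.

Dry (AMC I): CN(I) = 4.2·90/(10 − 0.058·90) = 378/(239/50) = 18900/239 ≈ 79.079
Retention S: 1000/CN − 10 with CN=79.079 → S = 500/189 ≈ 2.646 in
Initial abstraction Ia = S/5 = (500/189)/5 = 100/189 ≈ 0.529 in
Excess rainfall: 7.760 − 0.529 = 7.231 in; P > Ia so Q > 0
Runoff Q = (P−Ia)²/(P−Ia+S) = (7.231)²/(7.231+2.646) = 583657778/110248425 ≈ 5.294 in

Q = 583657778/110248425 in ≈ 5.294 in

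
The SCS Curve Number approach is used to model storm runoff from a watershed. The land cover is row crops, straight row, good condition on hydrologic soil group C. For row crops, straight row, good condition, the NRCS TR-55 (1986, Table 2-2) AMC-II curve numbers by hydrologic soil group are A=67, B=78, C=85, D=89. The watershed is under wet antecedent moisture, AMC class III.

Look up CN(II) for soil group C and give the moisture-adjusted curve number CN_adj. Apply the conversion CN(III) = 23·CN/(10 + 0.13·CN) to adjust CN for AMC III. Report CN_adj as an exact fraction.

NRCS table: row crops, straight row, good condition, soil group C → CN(II) = 85
Wet (AMC III): CN(III) = 23·85/(10 + 0.13·85) = 1955/(421/20) = 39100/421 ≈ 92.874

CN_adj = 39100/421 ≈ 92.874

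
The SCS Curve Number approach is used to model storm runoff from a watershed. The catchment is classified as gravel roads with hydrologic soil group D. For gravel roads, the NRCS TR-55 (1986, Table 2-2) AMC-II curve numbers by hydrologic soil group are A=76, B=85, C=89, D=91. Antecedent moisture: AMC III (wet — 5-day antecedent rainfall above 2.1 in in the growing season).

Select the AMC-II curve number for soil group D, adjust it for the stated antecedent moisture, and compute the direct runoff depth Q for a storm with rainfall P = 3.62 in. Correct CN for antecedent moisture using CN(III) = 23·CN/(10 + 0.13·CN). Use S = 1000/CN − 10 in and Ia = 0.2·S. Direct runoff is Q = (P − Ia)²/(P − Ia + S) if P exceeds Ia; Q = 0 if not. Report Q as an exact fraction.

Q = 136776447889/43412273450 in ≈ 3.151 in

NRCS table: gravel roads, soil group D → CN(II) = 91
Wet (AMC III): CN(III) = 23·91/(10 + 0.13·91) = 2093/(2183/100) = 209300/2183 ≈ 95.877
Max retention: S = 1000/(209300/2183) − 10 = 900/2093 in (≈ 0.430 in)
Ia = 0.2·(900/2093) = 180/2093 in ≈ 0.086 in
Since P=3.620 > Ia=0.086: effective rainfall P−Ia = 369833/104650 in
Q = (369833/104650)²/((369833/104650) + 900/2093) = (136776447889/10951622500)/(414833/104650) = 136776447889/43412273450 in ≈ 3.151 in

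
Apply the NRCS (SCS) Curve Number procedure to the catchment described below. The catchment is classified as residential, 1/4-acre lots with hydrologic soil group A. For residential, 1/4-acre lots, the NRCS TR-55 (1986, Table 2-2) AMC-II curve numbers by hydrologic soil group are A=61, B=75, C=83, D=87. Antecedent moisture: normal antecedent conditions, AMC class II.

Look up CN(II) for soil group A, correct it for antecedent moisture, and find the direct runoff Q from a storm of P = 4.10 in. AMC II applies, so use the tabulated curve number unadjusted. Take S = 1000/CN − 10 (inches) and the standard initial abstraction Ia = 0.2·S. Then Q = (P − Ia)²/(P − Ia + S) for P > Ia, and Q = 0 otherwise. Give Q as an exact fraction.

NRCS table: residential, 1/4-acre lots, soil group A → CN(II) = 61
CN(II) = 61; AMC II needs no correction.
Max retention: S = 1000/61 − 10 = 390/61 in (≈ 6.393 in)
Initial abstraction Ia = S/5 = (390/61)/5 = 78/61 ≈ 1.279 in
P − Ia = 4.100 − 1.279 = 1721/610 ≈ 2.821 in (> 0, runoff occurs)
Runoff Q = (P−Ia)²/(P−Ia+S) = (2.821)²/(2.821+6.393) = 2961841/3428810 ≈ 0.864 in

Q = 2961841/3428810 in ≈ 0.864 in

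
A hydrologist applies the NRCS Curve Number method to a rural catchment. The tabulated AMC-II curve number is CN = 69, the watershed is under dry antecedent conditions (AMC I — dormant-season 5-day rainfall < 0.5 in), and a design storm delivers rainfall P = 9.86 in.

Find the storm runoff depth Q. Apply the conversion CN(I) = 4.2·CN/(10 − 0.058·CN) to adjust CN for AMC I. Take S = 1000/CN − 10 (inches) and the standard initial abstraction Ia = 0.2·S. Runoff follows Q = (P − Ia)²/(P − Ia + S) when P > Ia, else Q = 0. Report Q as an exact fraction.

Adjust CN=69 to AMC I: 4.2·69/(10 − 0.058·69) → (1449/5) ÷ (2999/500) = 144900/2999 ≈ 48.316
Retention S: 1000/CN − 10 with CN=48.316 → S = 15500/1449 ≈ 10.697 in
Ia = 0.2·(15500/1449) = 3100/1449 in ≈ 2.139 in
Excess rainfall: 9.860 − 2.139 = 7.721 in; P > Ia so Q > 0
Runoff Q = (P−Ia)²/(P−Ia+S) = (7.721)²/(7.721+10.697) = 312880253449/96674164650 ≈ 3.236 in

Q = 312880253449/96674164650 in ≈ 3.236 in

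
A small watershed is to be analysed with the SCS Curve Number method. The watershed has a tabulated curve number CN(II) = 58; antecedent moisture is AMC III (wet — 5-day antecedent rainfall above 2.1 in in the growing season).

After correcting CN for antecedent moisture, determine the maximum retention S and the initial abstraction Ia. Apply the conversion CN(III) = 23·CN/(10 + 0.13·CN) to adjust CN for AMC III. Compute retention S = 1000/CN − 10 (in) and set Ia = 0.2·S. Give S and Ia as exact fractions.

S = 2100/667 in ≈ 3.148 in; Ia = 420/667 in ≈ 0.630 in

Adjust CN=58 to AMC III: 23·58/(10 + 0.13·58) → 1334 ÷ (877/50) = 66700/877 ≈ 76.055
Retention S: 1000/CN − 10 with CN=76.055 → S = 2100/667 ≈ 3.148 in
Ia = 0.2S: 0.2·3.148 = 0.630 in (exactly 420/667)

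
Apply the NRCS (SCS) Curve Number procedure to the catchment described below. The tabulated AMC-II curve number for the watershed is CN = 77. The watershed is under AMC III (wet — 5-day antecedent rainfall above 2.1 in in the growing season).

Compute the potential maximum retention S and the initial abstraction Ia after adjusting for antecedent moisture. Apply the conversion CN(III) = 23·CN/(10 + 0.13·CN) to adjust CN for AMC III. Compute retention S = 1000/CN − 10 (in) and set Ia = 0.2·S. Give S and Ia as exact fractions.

CN(III) from CN(II)=77: (23·77)/(10 + 0.13·77) = 7700/87 ≈ 88.506
S = 1000/(7700/87) − 10 = 100/77 in ≈ 1.299 in
Initial abstraction Ia = S/5 = (100/77)/5 = 20/77 ≈ 0.260 in

S = 100/77 in ≈ 1.299 in; Ia = 20/77 in ≈ 0.260 in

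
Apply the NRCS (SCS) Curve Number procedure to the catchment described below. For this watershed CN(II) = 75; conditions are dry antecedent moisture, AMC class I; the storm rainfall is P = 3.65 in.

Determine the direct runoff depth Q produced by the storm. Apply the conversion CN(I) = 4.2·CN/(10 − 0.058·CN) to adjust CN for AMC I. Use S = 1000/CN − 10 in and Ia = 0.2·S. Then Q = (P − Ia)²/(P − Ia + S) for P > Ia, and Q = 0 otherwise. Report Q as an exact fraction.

Q = 6754801/15874740 in ≈ 0.426 in

Dry (AMC I): CN(I) = 4.2·75/(10 − 0.058·75) = 315/(113/20) = 6300/113 ≈ 55.752
S = 1000/(6300/113) − 10 = 500/63 in ≈ 7.937 in
Initial abstraction Ia = S/5 = (500/63)/5 = 100/63 ≈ 1.587 in
Excess rainfall: 3.650 − 1.587 = 2.063 in; P > Ia so Q > 0
Q = (2599/1260)²/((2599/1260) + 500/63) = (6754801/1587600)/(12599/1260) = 6754801/15874740 in ≈ 0.426 in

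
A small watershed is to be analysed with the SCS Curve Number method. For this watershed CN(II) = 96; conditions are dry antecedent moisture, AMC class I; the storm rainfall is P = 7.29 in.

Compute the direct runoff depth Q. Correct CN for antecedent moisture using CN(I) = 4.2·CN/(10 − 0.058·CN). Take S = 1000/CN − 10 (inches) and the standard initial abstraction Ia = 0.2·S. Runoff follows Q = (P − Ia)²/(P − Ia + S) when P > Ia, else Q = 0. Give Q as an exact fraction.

Adjust CN=96 to AMC I: 4.2·96/(10 − 0.058·96) → (2016/5) ÷ (554/125) = 25200/277 ≈ 90.975
Max retention: S = 1000/(25200/277) − 10 = 125/126 in (≈ 0.992 in)
Ia = 0.2S: 0.2·0.992 = 0.198 in (exactly 25/126)
P − Ia = 7.290 − 0.198 = 44677/6300 ≈ 7.092 in (> 0, runoff occurs)
Q: (44677/6300)² ÷ (50927/6300) = 1996034329/320840100 in (≈ 6.221 in)

Q = 1996034329/320840100 in ≈ 6.221 in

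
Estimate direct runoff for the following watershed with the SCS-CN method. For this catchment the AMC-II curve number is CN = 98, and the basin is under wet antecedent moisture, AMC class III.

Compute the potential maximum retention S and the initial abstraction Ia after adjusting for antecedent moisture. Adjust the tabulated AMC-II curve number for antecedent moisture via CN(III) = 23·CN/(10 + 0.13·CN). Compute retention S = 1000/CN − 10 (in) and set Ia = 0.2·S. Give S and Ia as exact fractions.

S = 100/1127 in ≈ 0.089 in; Ia = 20/1127 in ≈ 0.018 in

CN(III) from CN(II)=98: (23·98)/(10 + 0.13·98) = 112700/1137 ≈ 99.120
Max retention: S = 1000/(112700/1137) − 10 = 100/1127 in (≈ 0.089 in)
Ia = 0.2S: 0.2·0.089 = 0.018 in (exactly 20/1127)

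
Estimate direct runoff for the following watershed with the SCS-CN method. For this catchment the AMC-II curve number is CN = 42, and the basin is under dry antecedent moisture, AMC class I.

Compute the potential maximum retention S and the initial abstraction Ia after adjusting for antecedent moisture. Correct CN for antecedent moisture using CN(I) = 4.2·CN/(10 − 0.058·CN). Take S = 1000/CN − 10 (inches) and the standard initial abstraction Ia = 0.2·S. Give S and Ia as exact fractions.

S = 14500/441 in ≈ 32.880 in; Ia = 2900/441 in ≈ 6.576 in

CN(I) from CN(II)=42: (4.2·42)/(10 − 0.058·42) = 44100/1891 ≈ 23.321
Max retention: S = 1000/(44100/1891) − 10 = 14500/441 in (≈ 32.880 in)
Ia = 0.2·(14500/441) = 2900/441 in ≈ 6.576 in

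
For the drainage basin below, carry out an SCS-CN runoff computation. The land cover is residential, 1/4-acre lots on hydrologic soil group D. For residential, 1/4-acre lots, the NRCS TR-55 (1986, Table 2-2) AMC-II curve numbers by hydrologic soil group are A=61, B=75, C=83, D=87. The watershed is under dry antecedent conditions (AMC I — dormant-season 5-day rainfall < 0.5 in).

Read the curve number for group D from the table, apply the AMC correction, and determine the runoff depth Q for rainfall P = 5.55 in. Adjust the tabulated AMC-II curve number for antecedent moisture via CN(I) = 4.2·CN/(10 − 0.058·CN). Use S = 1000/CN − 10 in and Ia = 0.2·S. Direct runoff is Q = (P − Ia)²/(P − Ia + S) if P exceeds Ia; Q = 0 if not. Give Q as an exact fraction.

Q = 31257179209/11210362380 in ≈ 2.788 in

NRCS table: residential, 1/4-acre lots, soil group D → CN(II) = 87
Dry (AMC I): CN(I) = 4.2·87/(10 − 0.058·87) = (1827/5)/(2477/500) = 182700/2477 ≈ 73.759
Retention S: 1000/CN − 10 with CN=73.759 → S = 6500/1827 ≈ 3.558 in
Ia = 0.2S: 0.2·3.558 = 0.712 in (exactly 1300/1827)
Excess rainfall: 5.550 − 0.712 = 4.838 in; P > Ia so Q > 0
Q: (176797/36540)² ÷ (306797/36540) = 31257179209/11210362380 in (≈ 2.788 in)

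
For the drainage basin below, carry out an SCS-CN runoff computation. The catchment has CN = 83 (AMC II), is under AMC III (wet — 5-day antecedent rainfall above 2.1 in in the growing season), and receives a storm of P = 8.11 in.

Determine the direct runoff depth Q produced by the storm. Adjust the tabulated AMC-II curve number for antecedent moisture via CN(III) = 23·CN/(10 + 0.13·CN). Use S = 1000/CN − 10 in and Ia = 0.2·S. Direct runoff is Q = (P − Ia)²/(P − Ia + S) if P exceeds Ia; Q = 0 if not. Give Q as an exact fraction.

CN(III) from CN(II)=83: (23·83)/(10 + 0.13·83) = 190900/2079 ≈ 91.823
Retention S: 1000/CN − 10 with CN=91.823 → S = 1700/1909 ≈ 0.891 in
Ia = 0.2S: 0.2·0.891 = 0.178 in (exactly 340/1909)
Since P=8.110 > Ia=0.178: effective rainfall P−Ia = 1514199/190900 in
Q: (1514199/190900)² ÷ (1684199/190900) = 2292798611601/321513589100 in (≈ 7.131 in)

Q = 2292798611601/321513589100 in ≈ 7.131 in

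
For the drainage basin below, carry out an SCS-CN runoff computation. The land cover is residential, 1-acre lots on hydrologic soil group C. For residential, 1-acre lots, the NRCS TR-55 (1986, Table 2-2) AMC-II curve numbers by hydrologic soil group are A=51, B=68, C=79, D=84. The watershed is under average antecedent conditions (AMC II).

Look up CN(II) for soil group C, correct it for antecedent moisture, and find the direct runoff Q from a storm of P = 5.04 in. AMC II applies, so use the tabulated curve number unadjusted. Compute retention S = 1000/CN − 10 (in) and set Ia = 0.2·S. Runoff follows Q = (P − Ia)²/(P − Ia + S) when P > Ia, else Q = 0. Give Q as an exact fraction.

NRCS table: residential, 1-acre lots, soil group C → CN(II) = 79
Average conditions: CN = 79 (no AMC adjustment).
Retention S: 1000/CN − 10 with CN=79.000 → S = 210/79 ≈ 2.658 in
Ia = 0.2·(210/79) = 42/79 in ≈ 0.532 in
P − Ia = 5.040 − 0.532 = 8904/1975 ≈ 4.508 in (> 0, runoff occurs)
Q = (8904/1975)²/((8904/1975) + 210/79) = (79281216/3900625)/(14154/1975) = 1887648/665575 in ≈ 2.836 in

Q = 1887648/665575 in ≈ 2.836 in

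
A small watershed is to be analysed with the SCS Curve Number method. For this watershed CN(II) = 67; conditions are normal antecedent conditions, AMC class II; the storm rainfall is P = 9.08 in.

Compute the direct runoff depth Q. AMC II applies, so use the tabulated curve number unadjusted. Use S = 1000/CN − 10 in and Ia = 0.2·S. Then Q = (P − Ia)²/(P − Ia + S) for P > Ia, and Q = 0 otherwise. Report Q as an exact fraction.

AMC II — tabulated CN = 67 applies directly.
S = 1000/67 − 10 = 330/67 in ≈ 4.925 in
Ia = 0.2·(330/67) = 66/67 in ≈ 0.985 in
Since P=9.080 > Ia=0.985: effective rainfall P−Ia = 13559/1675 in
Q: (13559/1675)² ÷ (21809/1675) = 183846481/36530075 in (≈ 5.033 in)

Q = 183846481/36530075 in ≈ 5.033 in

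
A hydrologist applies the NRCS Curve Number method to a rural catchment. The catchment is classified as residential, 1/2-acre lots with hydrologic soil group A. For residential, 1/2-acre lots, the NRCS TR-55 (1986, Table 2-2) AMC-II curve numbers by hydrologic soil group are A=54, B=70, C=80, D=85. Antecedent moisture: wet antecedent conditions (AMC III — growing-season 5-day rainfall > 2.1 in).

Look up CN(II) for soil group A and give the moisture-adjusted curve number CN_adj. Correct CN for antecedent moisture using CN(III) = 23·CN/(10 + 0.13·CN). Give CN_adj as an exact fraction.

NRCS table: residential, 1/2-acre lots, soil group A → CN(II) = 54
Adjust CN=54 to AMC III: 23·54/(10 + 0.13·54) → 1242 ÷ (851/50) = 2700/37 ≈ 72.973

CN_adj = 2700/37 ≈ 72.973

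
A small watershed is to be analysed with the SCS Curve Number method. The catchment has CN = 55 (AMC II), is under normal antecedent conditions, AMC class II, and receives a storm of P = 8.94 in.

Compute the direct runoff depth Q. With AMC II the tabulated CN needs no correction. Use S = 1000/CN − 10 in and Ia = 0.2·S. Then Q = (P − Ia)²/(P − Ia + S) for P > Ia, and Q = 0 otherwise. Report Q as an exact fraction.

Q = 5378763/1561450 in ≈ 3.445 in

Average conditions: CN = 55 (no AMC adjustment).
Retention S: 1000/CN − 10 with CN=55.000 → S = 90/11 ≈ 8.182 in
Initial abstraction Ia = S/5 = (90/11)/5 = 18/11 ≈ 1.636 in
P − Ia = 8.940 − 1.636 = 4017/550 ≈ 7.304 in (> 0, runoff occurs)
Q = (4017/550)²/((4017/550) + 90/11) = (16136289/302500)/(8517/550) = 5378763/1561450 in ≈ 3.445 in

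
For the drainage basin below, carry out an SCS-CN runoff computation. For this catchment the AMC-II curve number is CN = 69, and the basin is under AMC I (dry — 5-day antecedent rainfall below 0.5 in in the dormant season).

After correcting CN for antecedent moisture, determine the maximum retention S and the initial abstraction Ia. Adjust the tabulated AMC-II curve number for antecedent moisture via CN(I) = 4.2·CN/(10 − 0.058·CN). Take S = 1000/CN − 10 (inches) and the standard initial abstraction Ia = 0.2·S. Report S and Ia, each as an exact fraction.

Dry (AMC I): CN(I) = 4.2·69/(10 − 0.058·69) = (1449/5)/(2999/500) = 144900/2999 ≈ 48.316
Retention S: 1000/CN − 10 with CN=48.316 → S = 15500/1449 ≈ 10.697 in
Initial abstraction Ia = S/5 = (15500/1449)/5 = 3100/1449 ≈ 2.139 in

S = 15500/1449 in ≈ 10.697 in; Ia = 3100/1449 in ≈ 2.139 in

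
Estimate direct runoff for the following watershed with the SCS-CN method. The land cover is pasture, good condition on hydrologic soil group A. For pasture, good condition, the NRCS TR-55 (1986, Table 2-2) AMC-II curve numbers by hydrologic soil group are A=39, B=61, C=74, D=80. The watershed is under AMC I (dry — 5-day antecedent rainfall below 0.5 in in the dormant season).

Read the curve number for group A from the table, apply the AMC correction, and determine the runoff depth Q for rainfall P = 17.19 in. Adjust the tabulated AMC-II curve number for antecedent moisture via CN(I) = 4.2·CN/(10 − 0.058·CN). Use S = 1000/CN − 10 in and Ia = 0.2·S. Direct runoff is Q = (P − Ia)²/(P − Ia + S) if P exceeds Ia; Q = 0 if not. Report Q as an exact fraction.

Q = 636582175321/315139815900 in ≈ 2.020 in

NRCS table: pasture, good condition, soil group A → CN(II) = 39
Adjust CN=39 to AMC I: 4.2·39/(10 − 0.058·39) → (819/5) ÷ (3869/500) = 81900/3869 ≈ 21.168
Max retention: S = 1000/(81900/3869) − 10 = 30500/819 in (≈ 37.241 in)
Ia = 0.2S: 0.2·37.241 = 7.448 in (exactly 6100/819)
Since P=17.190 > Ia=7.448: effective rainfall P−Ia = 797861/81900 in
Q = (797861/81900)²/((797861/81900) + 30500/819) = (636582175321/6707610000)/(3847861/81900) = 636582175321/315139815900 in ≈ 2.020 in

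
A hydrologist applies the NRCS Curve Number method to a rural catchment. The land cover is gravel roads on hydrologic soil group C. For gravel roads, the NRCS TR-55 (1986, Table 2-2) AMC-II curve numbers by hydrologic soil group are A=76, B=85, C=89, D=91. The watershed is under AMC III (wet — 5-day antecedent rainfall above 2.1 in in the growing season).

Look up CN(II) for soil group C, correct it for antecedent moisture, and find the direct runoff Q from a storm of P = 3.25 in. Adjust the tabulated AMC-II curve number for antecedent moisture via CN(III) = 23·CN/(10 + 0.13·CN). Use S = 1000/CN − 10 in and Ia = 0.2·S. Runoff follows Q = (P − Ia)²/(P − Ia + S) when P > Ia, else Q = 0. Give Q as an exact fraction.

Q = 662084361/246712628 in ≈ 2.684 in

NRCS table: gravel roads, soil group C → CN(II) = 89
CN(III) from CN(II)=89: (23·89)/(10 + 0.13·89) = 204700/2157 ≈ 94.900
S = 1000/(204700/2157) − 10 = 1100/2047 in ≈ 0.537 in
Ia = 0.2·(1100/2047) = 220/2047 in ≈ 0.107 in
Since P=3.250 > Ia=0.107: effective rainfall P−Ia = 25731/8188 in
Q: (25731/8188)² ÷ (30131/8188) = 662084361/246712628 in (≈ 2.684 in)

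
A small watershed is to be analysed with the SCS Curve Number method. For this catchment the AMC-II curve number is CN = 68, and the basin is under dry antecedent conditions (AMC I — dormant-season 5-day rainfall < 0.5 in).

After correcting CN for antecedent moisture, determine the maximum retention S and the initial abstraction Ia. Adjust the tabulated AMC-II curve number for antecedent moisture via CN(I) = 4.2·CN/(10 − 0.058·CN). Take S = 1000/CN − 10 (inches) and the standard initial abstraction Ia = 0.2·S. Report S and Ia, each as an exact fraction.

Dry (AMC I): CN(I) = 4.2·68/(10 − 0.058·68) = (1428/5)/(757/125) = 35700/757 ≈ 47.160
Max retention: S = 1000/(35700/757) − 10 = 4000/357 in (≈ 11.204 in)
Ia = 0.2·(4000/357) = 800/357 in ≈ 2.241 in

S = 4000/357 in ≈ 11.204 in; Ia = 800/357 in ≈ 2.241 in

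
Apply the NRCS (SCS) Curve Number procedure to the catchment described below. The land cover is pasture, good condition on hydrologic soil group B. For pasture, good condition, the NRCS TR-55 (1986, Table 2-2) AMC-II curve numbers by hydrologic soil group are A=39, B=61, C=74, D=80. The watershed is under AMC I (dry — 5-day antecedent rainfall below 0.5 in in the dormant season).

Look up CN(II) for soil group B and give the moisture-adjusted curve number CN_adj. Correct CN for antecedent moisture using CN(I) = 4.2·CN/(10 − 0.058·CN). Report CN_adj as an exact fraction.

NRCS table: pasture, good condition, soil group B → CN(II) = 61
Adjust CN=61 to AMC I: 4.2·61/(10 − 0.058·61) → (1281/5) ÷ (3231/500) = 42700/1077 ≈ 39.647

CN_adj = 42700/1077 ≈ 39.647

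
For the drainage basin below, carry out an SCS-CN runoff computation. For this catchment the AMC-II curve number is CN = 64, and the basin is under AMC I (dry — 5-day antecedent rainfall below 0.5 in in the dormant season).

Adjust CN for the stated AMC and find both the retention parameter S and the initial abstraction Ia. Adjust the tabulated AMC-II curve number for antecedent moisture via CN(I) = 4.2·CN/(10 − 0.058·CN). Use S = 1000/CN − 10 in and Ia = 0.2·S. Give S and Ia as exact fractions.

S = 375/28 in ≈ 13.393 in; Ia = 75/28 in ≈ 2.679 in

CN(I) from CN(II)=64: (4.2·64)/(10 − 0.058·64) = 5600/131 ≈ 42.748
S = 1000/(5600/131) − 10 = 375/28 in ≈ 13.393 in
Ia = 0.2·(375/28) = 75/28 in ≈ 2.679 in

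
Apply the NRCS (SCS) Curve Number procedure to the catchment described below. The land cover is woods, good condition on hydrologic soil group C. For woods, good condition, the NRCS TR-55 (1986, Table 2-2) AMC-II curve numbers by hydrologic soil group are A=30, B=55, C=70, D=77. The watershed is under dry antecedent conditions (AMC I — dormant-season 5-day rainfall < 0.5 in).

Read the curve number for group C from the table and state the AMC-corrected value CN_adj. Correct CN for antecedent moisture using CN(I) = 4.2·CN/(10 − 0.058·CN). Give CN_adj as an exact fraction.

NRCS table: woods, good condition, soil group C → CN(II) = 70
CN(I) from CN(II)=70: (4.2·70)/(10 − 0.058·70) = 4900/99 ≈ 49.495

CN_adj = 4900/99 ≈ 49.495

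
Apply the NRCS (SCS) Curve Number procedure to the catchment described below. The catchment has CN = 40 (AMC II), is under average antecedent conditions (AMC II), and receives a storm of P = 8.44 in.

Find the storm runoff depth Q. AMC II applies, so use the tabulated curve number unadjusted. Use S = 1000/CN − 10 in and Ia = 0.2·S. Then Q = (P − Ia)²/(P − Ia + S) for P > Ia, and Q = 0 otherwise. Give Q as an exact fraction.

CN(II) = 40; AMC II needs no correction.
Retention S: 1000/CN − 10 with CN=40.000 → S = 15 ≈ 15.000 in
Ia = 0.2S: 0.2·15.000 = 3.000 in (exactly 3)
Since P=8.440 > Ia=3.000: effective rainfall P−Ia = 136/25 in
Runoff Q = (P−Ia)²/(P−Ia+S) = (5.440)²/(5.440+15.000) = 18496/12775 ≈ 1.448 in

Q = 18496/12775 in ≈ 1.448 in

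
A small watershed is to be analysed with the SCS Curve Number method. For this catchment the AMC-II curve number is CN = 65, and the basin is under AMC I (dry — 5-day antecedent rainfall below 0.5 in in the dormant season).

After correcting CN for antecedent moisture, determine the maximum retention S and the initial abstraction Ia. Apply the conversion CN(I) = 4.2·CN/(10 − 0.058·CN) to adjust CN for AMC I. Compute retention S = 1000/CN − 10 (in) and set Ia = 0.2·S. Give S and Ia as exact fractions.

CN(I) from CN(II)=65: (4.2·65)/(10 − 0.058·65) = 3900/89 ≈ 43.820
S = 1000/(3900/89) − 10 = 500/39 in ≈ 12.821 in
Ia = 0.2S: 0.2·12.821 = 2.564 in (exactly 100/39)

S = 500/39 in ≈ 12.821 in; Ia = 100/39 in ≈ 2.564 in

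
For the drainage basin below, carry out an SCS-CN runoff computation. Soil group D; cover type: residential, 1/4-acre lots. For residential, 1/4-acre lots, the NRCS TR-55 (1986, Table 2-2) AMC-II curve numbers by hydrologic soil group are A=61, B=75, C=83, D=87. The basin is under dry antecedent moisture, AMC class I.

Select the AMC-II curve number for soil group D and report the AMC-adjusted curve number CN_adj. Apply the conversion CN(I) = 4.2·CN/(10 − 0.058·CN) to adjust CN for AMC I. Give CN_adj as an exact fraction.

NRCS table: residential, 1/4-acre lots, soil group D → CN(II) = 87
CN(I) from CN(II)=87: (4.2·87)/(10 − 0.058·87) = 182700/2477 ≈ 73.759

CN_adj = 182700/2477 ≈ 73.759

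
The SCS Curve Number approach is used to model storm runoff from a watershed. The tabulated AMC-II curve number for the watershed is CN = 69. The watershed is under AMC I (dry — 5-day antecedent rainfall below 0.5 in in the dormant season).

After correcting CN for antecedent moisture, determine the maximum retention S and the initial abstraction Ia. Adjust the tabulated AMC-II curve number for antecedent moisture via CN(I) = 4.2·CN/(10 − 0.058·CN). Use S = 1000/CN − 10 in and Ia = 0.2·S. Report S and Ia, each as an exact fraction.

Adjust CN=69 to AMC I: 4.2·69/(10 − 0.058·69) → (1449/5) ÷ (2999/500) = 144900/2999 ≈ 48.316
S = 1000/(144900/2999) − 10 = 15500/1449 in ≈ 10.697 in
Ia = 0.2S: 0.2·10.697 = 2.139 in (exactly 3100/1449)

S = 15500/1449 in ≈ 10.697 in; Ia = 3100/1449 in ≈ 2.139 in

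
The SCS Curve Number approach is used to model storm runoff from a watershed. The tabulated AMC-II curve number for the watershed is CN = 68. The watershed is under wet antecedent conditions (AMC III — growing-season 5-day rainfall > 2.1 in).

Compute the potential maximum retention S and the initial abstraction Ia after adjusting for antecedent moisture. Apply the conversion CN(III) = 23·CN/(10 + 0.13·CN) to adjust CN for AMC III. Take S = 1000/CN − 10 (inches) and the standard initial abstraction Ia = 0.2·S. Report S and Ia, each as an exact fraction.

CN(III) from CN(II)=68: (23·68)/(10 + 0.13·68) = 39100/471 ≈ 83.015
Max retention: S = 1000/(39100/471) − 10 = 800/391 in (≈ 2.046 in)
Ia = 0.2·(800/391) = 160/391 in ≈ 0.409 in

S = 800/391 in ≈ 2.046 in; Ia = 160/391 in ≈ 0.409 in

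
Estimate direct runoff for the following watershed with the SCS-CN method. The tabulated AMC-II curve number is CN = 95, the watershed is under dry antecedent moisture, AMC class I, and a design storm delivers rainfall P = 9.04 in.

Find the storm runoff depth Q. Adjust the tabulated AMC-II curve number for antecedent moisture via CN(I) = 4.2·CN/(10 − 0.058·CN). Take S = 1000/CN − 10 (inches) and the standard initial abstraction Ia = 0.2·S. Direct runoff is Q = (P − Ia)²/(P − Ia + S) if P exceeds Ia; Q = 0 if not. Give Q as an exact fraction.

Q = 3843365138/499617825 in ≈ 7.693 in

Dry (AMC I): CN(I) = 4.2·95/(10 − 0.058·95) = 399/(449/100) = 39900/449 ≈ 88.864
Max retention: S = 1000/(39900/449) − 10 = 500/399 in (≈ 1.253 in)
Initial abstraction Ia = S/5 = (500/399)/5 = 100/399 ≈ 0.251 in
Since P=9.040 > Ia=0.251: effective rainfall P−Ia = 87674/9975 in
Runoff Q = (P−Ia)²/(P−Ia+S) = (8.789)²/(8.789+1.253) = 3843365138/499617825 ≈ 7.693 in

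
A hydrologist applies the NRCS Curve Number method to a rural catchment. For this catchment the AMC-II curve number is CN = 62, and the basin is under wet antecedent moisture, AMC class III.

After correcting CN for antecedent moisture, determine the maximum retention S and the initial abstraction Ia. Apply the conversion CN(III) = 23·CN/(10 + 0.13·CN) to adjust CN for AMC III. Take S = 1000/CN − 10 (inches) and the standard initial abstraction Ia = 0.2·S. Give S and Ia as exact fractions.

Wet (AMC III): CN(III) = 23·62/(10 + 0.13·62) = 1426/(903/50) = 71300/903 ≈ 78.959
Retention S: 1000/CN − 10 with CN=78.959 → S = 1900/713 ≈ 2.665 in
Initial abstraction Ia = S/5 = (1900/713)/5 = 380/713 ≈ 0.533 in

S = 1900/713 in ≈ 2.665 in; Ia = 380/713 in ≈ 0.533 in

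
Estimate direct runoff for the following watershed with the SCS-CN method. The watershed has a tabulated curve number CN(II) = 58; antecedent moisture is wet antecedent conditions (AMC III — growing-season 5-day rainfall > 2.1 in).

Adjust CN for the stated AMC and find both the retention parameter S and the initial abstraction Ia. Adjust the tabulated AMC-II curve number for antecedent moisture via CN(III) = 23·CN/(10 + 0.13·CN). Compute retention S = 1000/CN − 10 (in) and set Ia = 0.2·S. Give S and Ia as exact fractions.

S = 2100/667 in ≈ 3.148 in; Ia = 420/667 in ≈ 0.630 in

CN(III) from CN(II)=58: (23·58)/(10 + 0.13·58) = 66700/877 ≈ 76.055
S = 1000/(66700/877) − 10 = 2100/667 in ≈ 3.148 in
Ia = 0.2·(2100/667) = 420/667 in ≈ 0.630 in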